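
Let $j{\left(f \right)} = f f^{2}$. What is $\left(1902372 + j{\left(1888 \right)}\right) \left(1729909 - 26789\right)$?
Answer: $11464997550505280$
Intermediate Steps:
$j{\left(f \right)} = f^{3}$
$\left(1902372 + j{\left(1888 \right)}\right) \left(1729909 - 26789\right) = \left(1902372 + 1888^{3}\right) \left(1729909 - 26789\right) = \left(1902372 + 6729859072\right) \left(1729909 - 26789\right) = 6731761444 \left(1729909 - 26789\right) = 6731761444 \cdot 1703120 = 11464997550505280$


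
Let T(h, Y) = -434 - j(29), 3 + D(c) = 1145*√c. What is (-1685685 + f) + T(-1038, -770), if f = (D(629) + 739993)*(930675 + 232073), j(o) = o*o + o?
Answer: 860420205531 + 1331346460*√629 ≈ 8.9381e+11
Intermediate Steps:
j(o) = o + o² (j(o) = o² + o = o + o²)
D(c) = -3 + 1145*√c
T(h, Y) = -1304 (T(h, Y) = -434 - 29*(1 + 29) = -434 - 29*30 = -434 - 1*870 = -434 - 870 = -1304)
f = 860421892520 + 1331346460*√629 (f = ((-3 + 1145*√629) + 739993)*(930675 + 232073) = (739990 + 1145*√629)*1162748 = 860421892520 + 1331346460*√629 ≈ 8.9381e+11)
(-1685685 + f) + T(-1038, -770) = (-1685685 + (860421892520 + 1331346460*√629)) - 1304 = (860420206835 + 1331346460*√629) - 1304 = 860420205531 + 1331346460*√629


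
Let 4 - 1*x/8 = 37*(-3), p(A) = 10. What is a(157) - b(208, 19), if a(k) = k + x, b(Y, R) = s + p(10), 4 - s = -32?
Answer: 1031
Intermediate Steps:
s = 36 (s = 4 - 1*(-32) = 4 + 32 = 36)
x = 920 (x = 32 - 296*(-3) = 32 - 8*(-111) = 32 + 888 = 920)
b(Y, R) = 46 (b(Y, R) = 36 + 10 = 46)
a(k) = 920 + k (a(k) = k + 920 = 920 + k)
a(157) - b(208, 19) = (920 + 157) - 1*46 = 1077 - 46 = 1031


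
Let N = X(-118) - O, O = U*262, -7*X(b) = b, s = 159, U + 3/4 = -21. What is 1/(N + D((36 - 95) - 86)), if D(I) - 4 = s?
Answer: 14/82297 ≈ 0.00017012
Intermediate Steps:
U = -87/4 (U = -3/4 - 21 = -87/4 ≈ -21.750)
X(b) = -b/7
D(I) = 163 (D(I) = 4 + 159 = 163)
O = -11397/2 (O = -87/4*262 = -11397/2 ≈ -5698.5)
N = 80015/14 (N = -1/7*(-118) - 1*(-11397/2) = 118/7 + 11397/2 = 80015/14 ≈ 5715.4)
1/(N + D((36 - 95) - 86)) = 1/(80015/14 + 163) = 1/(82297/14) = 14/82297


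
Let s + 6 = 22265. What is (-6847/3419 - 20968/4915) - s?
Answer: -374154148312/16804385 ≈ -22265.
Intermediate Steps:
s = 22259 (s = -6 + 22265 = 22259)
(-6847/3419 - 20968/4915) - s = (-6847/3419 - 20968/4915) - 1*22259 = (-6847*1/3419 - 20968*1/4915) - 22259 = (-6847/3419 - 20968/4915) - 22259 = -105342597/16804385 - 22259 = -374154148312/16804385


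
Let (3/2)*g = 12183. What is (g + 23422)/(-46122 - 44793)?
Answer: -31544/90915 ≈ -0.34696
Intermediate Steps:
g = 8122 (g = (2/3)*12183 = 8122)
(g + 23422)/(-46122 - 44793) = (8122 + 23422)/(-46122 - 44793) = 31544/(-90915) = 31544*(-1/90915) = -31544/90915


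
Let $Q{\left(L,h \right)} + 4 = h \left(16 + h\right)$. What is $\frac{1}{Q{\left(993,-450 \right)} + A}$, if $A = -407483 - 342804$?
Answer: $- \frac{1}{554991} \approx -1.8018 \cdot 10^{-6}$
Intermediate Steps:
$Q{\left(L,h \right)} = -4 + h \left(16 + h\right)$
$A = -750287$
$\frac{1}{Q{\left(993,-450 \right)} + A} = \frac{1}{\left(-4 + \left(-450\right)^{2} + 16 \left(-450\right)\right) - 750287} = \frac{1}{\left(-4 + 202500 - 7200\right) - 750287} = \frac{1}{195296 - 750287} = \frac{1}{-554991} = - \frac{1}{554991}$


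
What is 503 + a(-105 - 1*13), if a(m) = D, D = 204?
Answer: 707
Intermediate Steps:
a(m) = 204
503 + a(-105 - 1*13) = 503 + 204 = 707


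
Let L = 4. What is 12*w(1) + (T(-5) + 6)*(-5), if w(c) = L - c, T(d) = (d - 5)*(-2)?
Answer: -94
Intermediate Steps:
T(d) = 10 - 2*d (T(d) = (-5 + d)*(-2) = 10 - 2*d)
w(c) = 4 - c
12*w(1) + (T(-5) + 6)*(-5) = 12*(4 - 1*1) + ((10 - 2*(-5)) + 6)*(-5) = 12*(4 - 1) + ((10 + 10) + 6)*(-5) = 12*3 + (20 + 6)*(-5) = 36 + 26*(-5) = 36 - 130 = -94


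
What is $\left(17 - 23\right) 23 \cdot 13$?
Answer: $-1794$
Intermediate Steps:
$\left(17 - 23\right) 23 \cdot 13 = \left(-6\right) 23 \cdot 13 = \left(-138\right) 13 = -1794$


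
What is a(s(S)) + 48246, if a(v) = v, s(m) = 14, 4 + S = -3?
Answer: 48260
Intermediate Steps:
S = -7 (S = -4 - 3 = -7)
a(s(S)) + 48246 = 14 + 48246 = 48260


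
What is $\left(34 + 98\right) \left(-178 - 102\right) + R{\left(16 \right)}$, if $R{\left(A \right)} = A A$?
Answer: $-36704$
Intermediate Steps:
$R{\left(A \right)} = A^{2}$
$\left(34 + 98\right) \left(-178 - 102\right) + R{\left(16 \right)} = \left(34 + 98\right) \left(-178 - 102\right) + 16^{2} = 132 \left(-280\right) + 256 = -36960 + 256 = -36704$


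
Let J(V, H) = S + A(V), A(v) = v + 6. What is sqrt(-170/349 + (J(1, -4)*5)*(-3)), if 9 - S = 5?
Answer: I*sqrt(20156495)/349 ≈ 12.864*I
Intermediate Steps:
S = 4 (S = 9 - 1*5 = 9 - 5 = 4)
A(v) = 6 + v
J(V, H) = 10 + V (J(V, H) = 4 + (6 + V) = 10 + V)
sqrt(-170/349 + (J(1, -4)*5)*(-3)) = sqrt(-170/349 + ((10 + 1)*5)*(-3)) = sqrt(-170*1/349 + (11*5)*(-3)) = sqrt(-170/349 + 55*(-3)) = sqrt(-170/349 - 165) = sqrt(-57755/349) = I*sqrt(20156495)/349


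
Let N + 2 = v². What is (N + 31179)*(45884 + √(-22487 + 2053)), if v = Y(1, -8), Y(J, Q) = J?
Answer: 1430571352 + 31178*I*√20434 ≈ 1.4306e+9 + 4.4568e+6*I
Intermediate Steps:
v = 1
N = -1 (N = -2 + 1² = -2 + 1 = -1)
(N + 31179)*(45884 + √(-22487 + 2053)) = (-1 + 31179)*(45884 + √(-22487 + 2053)) = 31178*(45884 + √(-20434)) = 31178*(45884 + I*√20434) = 1430571352 + 31178*I*√20434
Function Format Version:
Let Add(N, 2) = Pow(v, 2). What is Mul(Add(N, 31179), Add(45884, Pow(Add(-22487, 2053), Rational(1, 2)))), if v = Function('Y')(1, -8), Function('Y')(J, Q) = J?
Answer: Add(1430571352, Mul(31178, I, Pow(20434, Rational(1, 2)))) ≈ Add(1.4306e+9, Mul(4.4568e+6, I))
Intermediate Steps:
v = 1
N = -1 (N = Add(-2, Pow(1, 2)) = Add(-2, 1) = -1)
Mul(Add(N, 31179), Add(45884, Pow(Add(-22487, 2053), Rational(1, 2)))) = Mul(Add(-1, 31179), Add(45884, Pow(Add(-22487, 2053), Rational(1, 2)))) = Mul(31178, Add(45884, Pow(-20434, Rational(1, 2)))) = Mul(31178, Add(45884, Mul(I, Pow(20434, Rational(1, 2))))) = Add(1430571352, Mul(31178, I, Pow(20434, Rational(1, 2))))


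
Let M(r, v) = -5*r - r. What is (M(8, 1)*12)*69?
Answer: -39744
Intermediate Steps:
M(r, v) = -6*r
(M(8, 1)*12)*69 = (-6*8*12)*69 = -48*12*69 = -576*69 = -39744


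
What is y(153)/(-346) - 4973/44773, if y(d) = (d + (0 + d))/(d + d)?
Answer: -1765431/15491458 ≈ -0.11396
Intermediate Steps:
y(d) = 1 (y(d) = (d + d)/((2*d)) = (2*d)*(1/(2*d)) = 1)
y(153)/(-346) - 4973/44773 = 1/(-346) - 4973/44773 = 1*(-1/346) - 4973*1/44773 = -1/346 - 4973/44773 = -1765431/15491458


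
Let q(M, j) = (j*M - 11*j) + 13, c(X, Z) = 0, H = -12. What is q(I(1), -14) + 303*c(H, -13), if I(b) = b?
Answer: 153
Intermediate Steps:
q(M, j) = 13 - 11*j + M*j (q(M, j) = (M*j - 11*j) + 13 = (-11*j + M*j) + 13 = 13 - 11*j + M*j)
q(I(1), -14) + 303*c(H, -13) = (13 - 11*(-14) + 1*(-14)) + 303*0 = (13 + 154 - 14) + 0 = 153 + 0 = 153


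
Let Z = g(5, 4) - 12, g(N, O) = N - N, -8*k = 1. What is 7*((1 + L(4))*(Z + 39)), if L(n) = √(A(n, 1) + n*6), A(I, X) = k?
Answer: 189 + 189*√382/4 ≈ 1112.5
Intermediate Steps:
k = -⅛ (k = -⅛*1 = -⅛ ≈ -0.12500)
A(I, X) = -⅛
g(N, O) = 0
Z = -12 (Z = 0 - 12 = -12)
L(n) = √(-⅛ + 6*n) (L(n) = √(-⅛ + n*6) = √(-⅛ + 6*n))
7*((1 + L(4))*(Z + 39)) = 7*((1 + √(-2 + 96*4)/4)*(-12 + 39)) = 7*((1 + √(-2 + 384)/4)*27) = 7*((1 + √382/4)*27) = 7*(27 + 27*√382/4) = 189 + 189*√382/4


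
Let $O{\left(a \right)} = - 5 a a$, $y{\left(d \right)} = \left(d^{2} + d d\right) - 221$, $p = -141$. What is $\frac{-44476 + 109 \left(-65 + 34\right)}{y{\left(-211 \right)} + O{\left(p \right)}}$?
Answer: $\frac{47855}{10584} \approx 4.5214$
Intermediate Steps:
$y{\left(d \right)} = -221 + 2 d^{2}$ ($y{\left(d \right)} = \left(d^{2} + d^{2}\right) - 221 = 2 d^{2} - 221 = -221 + 2 d^{2}$)
$O{\left(a \right)} = - 5 a^{2}$
$\frac{-44476 + 109 \left(-65 + 34\right)}{y{\left(-211 \right)} + O{\left(p \right)}} = \frac{-44476 + 109 \left(-65 + 34\right)}{\left(-221 + 2 \left(-211\right)^{2}\right) - 5 \left(-141\right)^{2}} = \frac{-44476 + 109 \left(-31\right)}{\left(-221 + 2 \cdot 44521\right) - 99405} = \frac{-44476 - 3379}{\left(-221 + 89042\right) - 99405} = - \frac{47855}{88821 - 99405} = - \frac{47855}{-10584} = \left(-47855\right) \left(- \frac{1}{10584}\right) = \frac{47855}{10584}$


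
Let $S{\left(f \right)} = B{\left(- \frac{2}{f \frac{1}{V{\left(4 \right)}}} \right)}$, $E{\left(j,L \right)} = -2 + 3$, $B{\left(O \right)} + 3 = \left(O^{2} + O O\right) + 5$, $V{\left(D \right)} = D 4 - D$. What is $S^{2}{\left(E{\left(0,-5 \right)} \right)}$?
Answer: $1331716$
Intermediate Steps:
$V{\left(D \right)} = 3 D$ ($V{\left(D \right)} = 4 D - D = 3 D$)
$B{\left(O \right)} = 2 + 2 O^{2}$ ($B{\left(O \right)} = -3 + \left(\left(O^{2} + O O\right) + 5\right) = -3 + \left(\left(O^{2} + O^{2}\right) + 5\right) = -3 + \left(2 O^{2} + 5\right) = -3 + \left(5 + 2 O^{2}\right) = 2 + 2 O^{2}$)
$E{\left(j,L \right)} = 1$
$S{\left(f \right)} = 2 + \frac{1152}{f^{2}}$ ($S{\left(f \right)} = 2 + 2 \left(- \frac{2}{f \frac{1}{3 \cdot 4}}\right)^{2} = 2 + 2 \left(- \frac{2}{f \frac{1}{12}}\right)^{2} = 2 + 2 \left(- \frac{2}{\frac{1}{12} f}\right)^{2} = 2 + 2 \left(- 2 \frac{12}{f}\right)^{2} = 2 + 2 \left(- \frac{24}{f}\right)^{2} = 2 + 2 \frac{576}{f^{2}} = 2 + \frac{1152}{f^{2}}$)
$S^{2}{\left(E{\left(0,-5 \right)} \right)} = \left(2 + 1152 \cdot 1^{-2}\right)^{2} = \left(2 + 1152 \cdot 1\right)^{2} = \left(2 + 1152\right)^{2} = 1154^{2} = 1331716$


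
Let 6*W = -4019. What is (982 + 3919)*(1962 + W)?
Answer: 37997453/6 ≈ 6.3329e+6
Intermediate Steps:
W = -4019/6 (W = (1/6)*(-4019) = -4019/6 ≈ -669.83)
(982 + 3919)*(1962 + W) = (982 + 3919)*(1962 - 4019/6) = 4901*(7753/6) = 37997453/6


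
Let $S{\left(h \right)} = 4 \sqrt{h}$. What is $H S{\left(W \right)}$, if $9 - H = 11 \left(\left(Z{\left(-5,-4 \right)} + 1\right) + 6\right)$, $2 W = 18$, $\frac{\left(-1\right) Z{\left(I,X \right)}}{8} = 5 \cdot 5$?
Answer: $25584$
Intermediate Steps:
$Z{\left(I,X \right)} = -200$ ($Z{\left(I,X \right)} = - 8 \cdot 5 \cdot 5 = \left(-8\right) 25 = -200$)
$W = 9$ ($W = \frac{1}{2} \cdot 18 = 9$)
$H = 2132$ ($H = 9 - 11 \left(\left(-200 + 1\right) + 6\right) = 9 - 11 \left(-199 + 6\right) = 9 - 11 \left(-193\right) = 9 - -2123 = 9 + 2123 = 2132$)
$H S{\left(W \right)} = 2132 \cdot 4 \sqrt{9} = 2132 \cdot 4 \cdot 3 = 2132 \cdot 12 = 25584$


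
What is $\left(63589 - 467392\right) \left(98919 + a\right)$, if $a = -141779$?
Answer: $17306996580$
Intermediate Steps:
$\left(63589 - 467392\right) \left(98919 + a\right) = \left(63589 - 467392\right) \left(98919 - 141779\right) = \left(-403803\right) \left(-42860\right) = 17306996580$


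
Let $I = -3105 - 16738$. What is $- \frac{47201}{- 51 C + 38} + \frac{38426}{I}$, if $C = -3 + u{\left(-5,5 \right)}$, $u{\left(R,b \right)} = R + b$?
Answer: $- \frac{943948809}{3790013} \approx -249.06$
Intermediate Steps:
$C = -3$ ($C = -3 + \left(-5 + 5\right) = -3 + 0 = -3$)
$I = -19843$
$- \frac{47201}{- 51 C + 38} + \frac{38426}{I} = - \frac{47201}{\left(-51\right) \left(-3\right) + 38} + \frac{38426}{-19843} = - \frac{47201}{153 + 38} + 38426 \left(- \frac{1}{19843}\right) = - \frac{47201}{191} - \frac{38426}{19843} = - \frac{943948809}{3790013}$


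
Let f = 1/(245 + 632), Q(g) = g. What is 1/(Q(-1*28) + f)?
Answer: -877/24555 ≈ -0.035716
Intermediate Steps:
f = 1/877 ≈ 0.0011403
1/(Q(-1*28) + f) = 1/(-1*28 + 1/877) = 1/(-28 + 1/877) = 1/(-24555/877) = -877/24555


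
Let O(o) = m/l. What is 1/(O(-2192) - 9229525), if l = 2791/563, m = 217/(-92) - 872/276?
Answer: -770316/7109651637349 ≈ -1.0835e-7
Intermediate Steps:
m = -1523/276 (m = 217*(-1/92) - 872*1/276 = -217/92 - 218/69 = -1523/276 ≈ -5.5181)
l = 2791/563 (l = 2791*(1/563) = 2791/563 ≈ 4.9574)
O(o) = -857449/770316 (O(o) = -1523/(276*2791/563) = -1523/276*563/2791 = -857449/770316)
1/(O(-2192) - 9229525) = 1/(-857449/770316 - 9229525) = 1/(-7109651637349/770316) = -770316/7109651637349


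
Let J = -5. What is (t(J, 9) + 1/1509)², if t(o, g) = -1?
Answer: 2274064/2277081 ≈ 0.99868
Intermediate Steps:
(t(J, 9) + 1/1509)² = (-1 + 1/1509)² = (-1508/1509)² = 2274064/2277081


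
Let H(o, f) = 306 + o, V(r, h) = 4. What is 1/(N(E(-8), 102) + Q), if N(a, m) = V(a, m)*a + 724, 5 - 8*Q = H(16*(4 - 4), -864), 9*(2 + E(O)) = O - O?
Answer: 8/5427 ≈ 0.0014741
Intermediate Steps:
E(O) = -2 (E(O) = -2 + (O - O)/9 = -2 + (1/9)*0 = -2 + 0 = -2)
Q = -301/8 (Q = 5/8 - (306 + 16*(4 - 4))/8 = 5/8 - (306 + 16*0)/8 = 5/8 - (306 + 0)/8 = 5/8 - 1/8*306 = 5/8 - 153/4 = -301/8 ≈ -37.625)
N(a, m) = 724 + 4*a (N(a, m) = 4*a + 724 = 724 + 4*a)
1/(N(E(-8), 102) + Q) = 1/((724 + 4*(-2)) - 301/8) = 1/((724 - 8) - 301/8) = 1/(716 - 301/8) = 1/(5427/8) = 8/5427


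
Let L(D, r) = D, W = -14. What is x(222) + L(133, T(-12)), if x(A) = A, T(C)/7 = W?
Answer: 355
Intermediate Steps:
T(C) = -98 (T(C) = 7*(-14) = -98)
x(222) + L(133, T(-12)) = 222 + 133 = 355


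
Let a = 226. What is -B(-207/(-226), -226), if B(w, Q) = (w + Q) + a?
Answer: -207/226 ≈ -0.91593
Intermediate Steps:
B(w, Q) = 226 + Q + w (B(w, Q) = (w + Q) + 226 = (Q + w) + 226 = 226 + Q + w)
-B(-207/(-226), -226) = -(226 - 226 - 207/(-226)) = -(226 - 226 - 207*(-1/226)) = -(226 - 226 + 207/226) = -1*207/226 = -207/226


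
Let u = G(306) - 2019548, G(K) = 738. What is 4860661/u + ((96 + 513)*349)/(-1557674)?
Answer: -2000101289681/786161961985 ≈ -2.5441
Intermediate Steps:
u = -2018810 (u = 738 - 2019548 = -2018810)
4860661/u + ((96 + 513)*349)/(-1557674) = 4860661/(-2018810) + ((96 + 513)*349)/(-1557674) = 4860661*(-1/2018810) + (609*349)*(-1/1557674) = -4860661/2018810 + 212541*(-1/1557674) = -4860661/2018810 - 212541/1557674 = -2000101289681/786161961985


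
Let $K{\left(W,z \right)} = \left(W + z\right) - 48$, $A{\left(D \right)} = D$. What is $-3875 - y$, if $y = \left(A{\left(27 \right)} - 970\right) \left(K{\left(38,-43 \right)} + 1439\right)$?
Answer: $1303123$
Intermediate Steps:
$K{\left(W,z \right)} = -48 + W + z$
$y = -1306998$ ($y = \left(27 - 970\right) \left(\left(-48 + 38 - 43\right) + 1439\right) = - 943 \left(-53 + 1439\right) = \left(-943\right) 1386 = -1306998$)
$-3875 - y = -3875 - -1306998 = -3875 + 1306998 = 1303123$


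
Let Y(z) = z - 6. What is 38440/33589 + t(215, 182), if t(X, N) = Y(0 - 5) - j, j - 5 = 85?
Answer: -3354049/33589 ≈ -99.856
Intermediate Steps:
j = 90 (j = 5 + 85 = 90)
Y(z) = -6 + z
t(X, N) = -101 (t(X, N) = (-6 + (0 - 5)) - 1*90 = (-6 - 5) - 90 = -11 - 90 = -101)
38440/33589 + t(215, 182) = 38440/33589 - 101 = -3354049/33589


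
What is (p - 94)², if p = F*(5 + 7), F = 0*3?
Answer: 8836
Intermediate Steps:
F = 0
p = 0 (p = 0*(5 + 7) = 0*12 = 0)
(p - 94)² = (0 - 94)² = (-94)² = 8836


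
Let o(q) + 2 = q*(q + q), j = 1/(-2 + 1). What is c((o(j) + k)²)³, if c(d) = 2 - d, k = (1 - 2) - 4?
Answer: -12167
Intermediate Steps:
k = -5 (k = -1 - 4 = -5)
j = -1 (j = 1/(-1) = -1)
o(q) = -2 + 2*q² (o(q) = -2 + q*(q + q) = -2 + q*(2*q) = -2 + 2*q²)
c((o(j) + k)²)³ = (2 - ((-2 + 2*(-1)²) - 5)²)³ = (2 - ((-2 + 2*1) - 5)²)³ = (2 - ((-2 + 2) - 5)²)³ = (2 - (0 - 5)²)³ = (2 - 1*(-5)²)³ = (2 - 1*25)³ = (2 - 25)³ = (-23)³ = -12167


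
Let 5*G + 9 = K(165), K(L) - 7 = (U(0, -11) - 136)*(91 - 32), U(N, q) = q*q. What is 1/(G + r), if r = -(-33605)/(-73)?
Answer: -365/232776 ≈ -0.0015680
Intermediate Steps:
r = -33605/73 (r = -(-33605)*(-1)/73 = -47*715/73 = -33605/73 ≈ -460.34)
U(N, q) = q²
K(L) = -878 (K(L) = 7 + ((-11)² - 136)*(91 - 32) = 7 + (121 - 136)*59 = 7 - 15*59 = 7 - 885 = -878)
G = -887/5 (G = -9/5 + (⅕)*(-878) = -9/5 - 878/5 = -887/5 ≈ -177.40)
1/(G + r) = 1/(-887/5 - 33605/73) = 1/(-232776/365) = -365/232776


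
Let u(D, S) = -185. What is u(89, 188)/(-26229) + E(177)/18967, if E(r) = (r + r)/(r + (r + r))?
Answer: 3526381/497485443 ≈ 0.0070884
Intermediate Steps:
E(r) = ⅔ (E(r) = (2*r)/(r + 2*r) = (2*r)/((3*r)) = (2*r)*(1/(3*r)) = ⅔)
u(89, 188)/(-26229) + E(177)/18967 = -185/(-26229) + (⅔)/18967 = -185*(-1/26229) + (⅔)*(1/18967) = 185/26229 + 2/56901 = 3526381/497485443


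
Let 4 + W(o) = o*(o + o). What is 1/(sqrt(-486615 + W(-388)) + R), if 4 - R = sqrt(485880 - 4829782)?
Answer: 1/(4 + I*sqrt(185531) - I*sqrt(4343902)) ≈ 1.463e-6 + 0.00060479*I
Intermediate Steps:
W(o) = -4 + 2*o**2 (W(o) = -4 + o*(o + o) = -4 + o*(2*o) = -4 + 2*o**2)
R = 4 - I*sqrt(4343902) (R = 4 - sqrt(485880 - 4829782) = 4 - sqrt(-4343902) = 4 - I*sqrt(4343902) ≈ 4.0 - 2084.2*I)
1/(sqrt(-486615 + W(-388)) + R) = 1/(sqrt(-486615 + (-4 + 2*(-388)**2)) + (4 - I*sqrt(4343902))) = 1/(sqrt(-486615 + (-4 + 2*150544)) + (4 - I*sqrt(4343902))) = 1/(sqrt(-486615 + (-4 + 301088)) + (4 - I*sqrt(4343902))) = 1/(sqrt(-486615 + 301084) + (4 - I*sqrt(4343902))) = 1/(sqrt(-185531) + (4 - I*sqrt(4343902))) = 1/(I*sqrt(185531) + (4 - I*sqrt(4343902))) = 1/(4 + I*sqrt(185531) - I*sqrt(4343902))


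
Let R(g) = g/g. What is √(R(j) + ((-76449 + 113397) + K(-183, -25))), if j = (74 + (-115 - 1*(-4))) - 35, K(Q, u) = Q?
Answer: √36766 ≈ 191.74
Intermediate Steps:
j = -72 (j = (74 + (-115 + 4)) - 35 = (74 - 111) - 35 = -37 - 35 = -72)
R(g) = 1
√(R(j) + ((-76449 + 113397) + K(-183, -25))) = √(1 + ((-76449 + 113397) - 183)) = √(1 + (36948 - 183)) = √(1 + 36765) = √36766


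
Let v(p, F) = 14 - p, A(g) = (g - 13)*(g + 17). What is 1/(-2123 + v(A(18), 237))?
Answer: -1/2284 ≈ -0.00043783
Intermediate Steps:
A(g) = (-13 + g)*(17 + g)
1/(-2123 + v(A(18), 237)) = 1/(-2123 + (14 - (-221 + 18**2 + 4*18))) = 1/(-2123 + (14 - (-221 + 324 + 72))) = 1/(-2123 + (14 - 1*175)) = 1/(-2123 + (14 - 175)) = 1/(-2123 - 161) = 1/(-2284) = -1/2284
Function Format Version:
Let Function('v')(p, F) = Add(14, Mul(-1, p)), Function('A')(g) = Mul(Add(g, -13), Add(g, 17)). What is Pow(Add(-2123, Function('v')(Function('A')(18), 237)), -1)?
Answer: Rational(-1, 2284) ≈ -0.00043783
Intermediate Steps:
Function('A')(g) = Mul(Add(-13, g), Add(17, g))
Pow(Add(-2123, Function('v')(Function('A')(18), 237)), -1) = Pow(Add(-2123, Add(14, Mul(-1, Add(-221, Pow(18, 2), Mul(4, 18))))), -1) = Pow(Add(-2123, Add(14, Mul(-1, Add(-221, 324, 72)))), -1) = Pow(Add(-2123, Add(14, Mul(-1, 175))), -1) = Pow(Add(-2123, Add(14, -175)), -1) = Pow(Add(-2123, -161), -1) = Pow(-2284, -1) = Rational(-1, 2284)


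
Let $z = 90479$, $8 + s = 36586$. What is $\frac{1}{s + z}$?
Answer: $\frac{1}{127057} \approx 7.8705 \cdot 10^{-6}$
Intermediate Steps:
$s = 36578$ ($s = -8 + 36586 = 36578$)
$\frac{1}{s + z} = \frac{1}{36578 + 90479} = \frac{1}{127057}$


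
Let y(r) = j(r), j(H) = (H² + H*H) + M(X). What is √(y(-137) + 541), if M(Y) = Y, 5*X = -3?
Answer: 2*√237990/5 ≈ 195.14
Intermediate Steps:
X = -⅗ (X = (⅕)*(-3) = -⅗ ≈ -0.60000)
j(H) = -⅗ + 2*H² (j(H) = (H² + H*H) - ⅗ = (H² + H²) - ⅗ = 2*H² - ⅗ = -⅗ + 2*H²)
y(r) = -⅗ + 2*r²
√(y(-137) + 541) = √((-⅗ + 2*(-137)²) + 541) = √((-⅗ + 2*18769) + 541) = √((-⅗ + 37538) + 541) = √(187687/5 + 541) = √(190392/5) = 2*√237990/5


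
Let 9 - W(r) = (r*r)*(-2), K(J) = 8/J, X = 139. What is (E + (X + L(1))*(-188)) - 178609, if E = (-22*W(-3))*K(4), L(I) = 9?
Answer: -207621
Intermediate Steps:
W(r) = 9 + 2*r² (W(r) = 9 - r*r*(-2) = 9 - r²*(-2) = 9 - (-2)*r² = 9 + 2*r²)
E = -1188 (E = (-22*(9 + 2*(-3)²))*(8/4) = (-22*(9 + 2*9))*(8*(¼)) = -22*(9 + 18)*2 = -22*27*2 = -594*2 = -1188)
(E + (X + L(1))*(-188)) - 178609 = (-1188 + (139 + 9)*(-188)) - 178609 = (-1188 + 148*(-188)) - 178609 = (-1188 - 27824) - 178609 = -29012 - 178609 = -207621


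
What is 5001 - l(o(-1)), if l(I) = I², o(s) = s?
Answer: 5000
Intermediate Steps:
5001 - l(o(-1)) = 5001 - 1*(-1)² = 5001 - 1*1 = 5001 - 1 = 5000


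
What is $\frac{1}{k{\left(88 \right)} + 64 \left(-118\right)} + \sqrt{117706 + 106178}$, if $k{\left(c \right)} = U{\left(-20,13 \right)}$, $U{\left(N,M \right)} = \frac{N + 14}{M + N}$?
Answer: $- \frac{7}{52858} + 18 \sqrt{691} \approx 473.16$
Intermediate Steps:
$U{\left(N,M \right)} = \frac{14 + N}{M + N}$
$k{\left(c \right)} = \frac{6}{7}$ ($k{\left(c \right)} = \frac{14 - 20}{13 - 20} = \frac{1}{-7} \left(-6\right) = \left(- \frac{1}{7}\right) \left(-6\right) = \frac{6}{7}$)
$\frac{1}{k{\left(88 \right)} + 64 \left(-118\right)} + \sqrt{117706 + 106178} = \frac{1}{\frac{6}{7} + 64 \left(-118\right)} + \sqrt{117706 + 106178} = \frac{1}{\frac{6}{7} - 7552} + \sqrt{223884} = \frac{1}{- \frac{52858}{7}} + 18 \sqrt{691} = - \frac{7}{52858} + 18 \sqrt{691}$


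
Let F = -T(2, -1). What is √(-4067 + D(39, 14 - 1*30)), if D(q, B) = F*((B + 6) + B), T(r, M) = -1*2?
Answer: I*√4119 ≈ 64.179*I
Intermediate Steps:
T(r, M) = -2
F = 2 (F = -1*(-2) = 2)
D(q, B) = 12 + 4*B (D(q, B) = 2*((B + 6) + B) = 2*((6 + B) + B) = 2*(6 + 2*B) = 12 + 4*B)
√(-4067 + D(39, 14 - 1*30)) = √(-4067 + (12 + 4*(14 - 1*30))) = √(-4067 + (12 + 4*(14 - 30))) = √(-4067 + (12 + 4*(-16))) = √(-4067 + (12 - 64)) = √(-4067 - 52) = √(-4119) = I*√4119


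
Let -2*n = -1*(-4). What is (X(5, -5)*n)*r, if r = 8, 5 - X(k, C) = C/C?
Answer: -64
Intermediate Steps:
X(k, C) = 4 (X(k, C) = 5 - C/C = 5 - 1*1 = 5 - 1 = 4)
n = -2 (n = -(-1)*(-4)/2 = -½*4 = -2)
(X(5, -5)*n)*r = (4*(-2))*8 = -8*8 = -64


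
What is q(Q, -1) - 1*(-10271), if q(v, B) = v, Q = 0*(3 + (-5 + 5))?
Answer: 10271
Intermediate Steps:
Q = 0 (Q = 0*(3 + 0) = 0*3 = 0)
q(Q, -1) - 1*(-10271) = 0 - 1*(-10271) = 0 + 10271 = 10271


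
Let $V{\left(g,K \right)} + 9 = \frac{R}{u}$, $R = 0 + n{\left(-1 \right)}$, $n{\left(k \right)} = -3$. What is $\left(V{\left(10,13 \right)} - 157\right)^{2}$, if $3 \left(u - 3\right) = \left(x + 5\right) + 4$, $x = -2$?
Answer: $\frac{7102225}{256} \approx 27743.0$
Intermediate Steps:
$u = \frac{16}{3}$ ($u = 3 + \frac{\left(-2 + 5\right) + 4}{3} = 3 + \frac{3 + 4}{3} = 3 + \frac{1}{3} \cdot 7 = 3 + \frac{7}{3} = \frac{16}{3} \approx 5.3333$)
$R = -3$ ($R = 0 - 3 = -3$)
$V{\left(g,K \right)} = - \frac{153}{16}$ ($V{\left(g,K \right)} = -9 - \frac{3}{\frac{16}{3}} = -9 - \frac{9}{16} = - \frac{153}{16}$)
$\left(V{\left(10,13 \right)} - 157\right)^{2} = \left(- \frac{153}{16} - 157\right)^{2} = \left(- \frac{2665}{16}\right)^{2} = \frac{7102225}{256}$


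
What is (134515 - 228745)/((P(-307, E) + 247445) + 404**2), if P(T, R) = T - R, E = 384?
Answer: -9423/40997 ≈ -0.22985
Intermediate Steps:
(134515 - 228745)/((P(-307, E) + 247445) + 404**2) = (134515 - 228745)/(((-307 - 1*384) + 247445) + 404**2) = -94230/(((-307 - 384) + 247445) + 163216) = -94230/((-691 + 247445) + 163216) = -94230/(246754 + 163216) = -94230/409970 = -94230*1/409970 = -9423/40997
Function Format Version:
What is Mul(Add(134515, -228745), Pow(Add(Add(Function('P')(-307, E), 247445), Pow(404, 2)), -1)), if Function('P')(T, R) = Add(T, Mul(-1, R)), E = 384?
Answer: Rational(-9423, 40997) ≈ -0.22985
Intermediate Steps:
Mul(Add(134515, -228745), Pow(Add(Add(Function('P')(-307, E), 247445), Pow(404, 2)), -1)) = Mul(Add(134515, -228745), Pow(Add(Add(Add(-307, Mul(-1, 384)), 247445), Pow(404, 2)), -1)) = Mul(-94230, Pow(Add(Add(Add(-307, -384), 247445), 163216), -1)) = Mul(-94230, Pow(Add(Add(-691, 247445), 163216), -1)) = Mul(-94230, Pow(Add(246754, 163216), -1)) = Mul(-94230, Pow(409970, -1)) = Mul(-94230, Rational(1, 409970)) = Rational(-9423, 40997)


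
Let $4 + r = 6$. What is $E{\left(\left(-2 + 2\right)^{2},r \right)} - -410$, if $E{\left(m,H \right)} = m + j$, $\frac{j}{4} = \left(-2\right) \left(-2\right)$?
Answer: $426$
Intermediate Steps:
$r = 2$ ($r = -4 + 6 = 2$)
$j = 16$ ($j = 4 \left(\left(-2\right) \left(-2\right)\right) = 4 \cdot 4 = 16$)
$E{\left(m,H \right)} = 16 + m$ ($E{\left(m,H \right)} = m + 16 = 16 + m$)
$E{\left(\left(-2 + 2\right)^{2},r \right)} - -410 = \left(16 + \left(-2 + 2\right)^{2}\right) - -410 = \left(16 + 0^{2}\right) + 410 = \left(16 + 0\right) + 410 = 16 + 410 = 426$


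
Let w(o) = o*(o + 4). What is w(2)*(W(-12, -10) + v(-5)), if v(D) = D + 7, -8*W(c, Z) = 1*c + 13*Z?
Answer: 237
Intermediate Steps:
W(c, Z) = -13*Z/8 - c/8 (W(c, Z) = -(1*c + 13*Z)/8 = -(c + 13*Z)/8 = -13*Z/8 - c/8)
w(o) = o*(4 + o)
v(D) = 7 + D
w(2)*(W(-12, -10) + v(-5)) = (2*(4 + 2))*((-13/8*(-10) - 1/8*(-12)) + (7 - 5)) = (2*6)*((65/4 + 3/2) + 2) = 12*(71/4 + 2) = 12*(79/4) = 237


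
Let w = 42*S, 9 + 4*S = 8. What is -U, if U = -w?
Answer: -21/2 ≈ -10.500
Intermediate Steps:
S = -1/4 (S = -9/4 + (1/4)*8 = -9/4 + 2 = -1/4 ≈ -0.25000)
w = -21/2 (w = 42*(-1/4) = -21/2 ≈ -10.500)
U = 21/2 (U = -1*(-21/2) = 21/2 ≈ 10.500)
-U = -1*21/2 = -21/2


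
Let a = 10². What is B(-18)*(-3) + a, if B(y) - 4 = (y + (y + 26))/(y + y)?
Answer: 523/6 ≈ 87.167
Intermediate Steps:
B(y) = 4 + (26 + 2*y)/(2*y) (B(y) = 4 + (y + (y + 26))/(y + y) = 4 + (y + (26 + y))/((2*y)) = 4 + (26 + 2*y)*(1/(2*y)) = 4 + (26 + 2*y)/(2*y))
a = 100
B(-18)*(-3) + a = (5 + 13/(-18))*(-3) + 100 = (5 + 13*(-1/18))*(-3) + 100 = (5 - 13/18)*(-3) + 100 = (77/18)*(-3) + 100 = -77/6 + 100 = 523/6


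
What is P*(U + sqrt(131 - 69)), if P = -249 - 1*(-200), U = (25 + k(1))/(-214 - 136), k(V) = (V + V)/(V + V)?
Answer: 91/25 - 49*sqrt(62) ≈ -382.19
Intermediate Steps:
k(V) = 1 (k(V) = (2*V)/((2*V)) = (2*V)*(1/(2*V)) = 1)
U = -13/175 (U = (25 + 1)/(-214 - 136) = 26/(-350) = 26*(-1/350) = -13/175 ≈ -0.074286)
P = -49 (P = -249 + 200 = -49)
P*(U + sqrt(131 - 69)) = -49*(-13/175 + sqrt(131 - 69)) = -49*(-13/175 + sqrt(62)) = 91/25 - 49*sqrt(62)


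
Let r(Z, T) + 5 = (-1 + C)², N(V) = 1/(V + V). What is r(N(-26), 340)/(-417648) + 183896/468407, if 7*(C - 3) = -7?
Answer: 19201417559/48907311684 ≈ 0.39261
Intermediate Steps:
C = 2 (C = 3 + (⅐)*(-7) = 3 - 1 = 2)
N(V) = 1/(2*V)
r(Z, T) = -4 (r(Z, T) = -5 + (-1 + 2)² = -5 + 1² = -5 + 1 = -4)
r(N(-26), 340)/(-417648) + 183896/468407 = -4/(-417648) + 183896/468407 = -4*(-1/417648) + 183896*(1/468407) = 1/104412 + 183896/468407 = 19201417559/48907311684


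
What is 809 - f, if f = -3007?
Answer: 3816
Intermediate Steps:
809 - f = 809 - 1*(-3007) = 809 + 3007 = 3816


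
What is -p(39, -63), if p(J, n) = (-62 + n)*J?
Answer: 4875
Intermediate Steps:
p(J, n) = J*(-62 + n)
-p(39, -63) = -39*(-62 - 63) = -39*(-125) = -1*(-4875) = 4875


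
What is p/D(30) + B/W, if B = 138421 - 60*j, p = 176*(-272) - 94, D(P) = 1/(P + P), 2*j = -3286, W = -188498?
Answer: -542489941081/188498 ≈ -2.8780e+6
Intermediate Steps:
j = -1643 (j = (1/2)*(-3286) = -1643)
D(P) = 1/(2*P)
p = -47966 (p = -47872 - 94 = -47966)
B = 237001 (B = 138421 - 60*(-1643) = 138421 + 98580 = 237001)
p/D(30) + B/W = -47966/((1/2)/30) + 237001/(-188498) = -47966/((1/2)*(1/30)) + 237001*(-1/188498) = -47966/1/60 - 237001/188498 = -47966*60 - 237001/188498 = -2877960 - 237001/188498 = -542489941081/188498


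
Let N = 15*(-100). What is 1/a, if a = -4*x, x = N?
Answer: 1/6000 ≈ 0.00016667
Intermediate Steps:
N = -1500
x = -1500
a = 6000 (a = -4*(-1500) = 6000)
1/a = 1/6000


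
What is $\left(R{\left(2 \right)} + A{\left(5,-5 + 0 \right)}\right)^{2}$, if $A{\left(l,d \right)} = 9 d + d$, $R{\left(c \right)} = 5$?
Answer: $2025$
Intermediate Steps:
$A{\left(l,d \right)} = 10 d$
$\left(R{\left(2 \right)} + A{\left(5,-5 + 0 \right)}\right)^{2} = \left(5 + 10 \left(-5 + 0\right)\right)^{2} = \left(5 + 10 \left(-5\right)\right)^{2} = \left(5 - 50\right)^{2} = \left(-45\right)^{2} = 2025$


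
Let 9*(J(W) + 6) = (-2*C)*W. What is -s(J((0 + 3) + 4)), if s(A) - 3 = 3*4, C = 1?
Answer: -15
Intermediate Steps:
J(W) = -6 - 2*W/9 (J(W) = -6 + ((-2*1)*W)/9 = -6 + (-2*W)/9 = -6 - 2*W/9)
s(A) = 15 (s(A) = 3 + 3*4 = 3 + 12 = 15)
-s(J((0 + 3) + 4)) = -1*15 = -15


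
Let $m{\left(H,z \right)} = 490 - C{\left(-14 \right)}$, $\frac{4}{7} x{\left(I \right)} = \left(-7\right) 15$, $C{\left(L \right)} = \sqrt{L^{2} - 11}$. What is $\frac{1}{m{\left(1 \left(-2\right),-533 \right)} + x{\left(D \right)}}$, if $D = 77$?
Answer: $\frac{980}{299533} + \frac{16 \sqrt{185}}{1497665} \approx 0.0034171$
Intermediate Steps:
$C{\left(L \right)} = \sqrt{-11 + L^{2}}$
$x{\left(I \right)} = - \frac{735}{4}$ ($x{\left(I \right)} = \frac{7 \left(\left(-7\right) 15\right)}{4} = \frac{7}{4} \left(-105\right) = - \frac{735}{4}$)
$m{\left(H,z \right)} = 490 - \sqrt{185}$ ($m{\left(H,z \right)} = 490 - \sqrt{-11 + \left(-14\right)^{2}} = 490 - \sqrt{-11 + 196} = 490 - \sqrt{185}$)
$\frac{1}{m{\left(1 \left(-2\right),-533 \right)} + x{\left(D \right)}} = \frac{1}{\left(490 - \sqrt{185}\right) - \frac{735}{4}} = \frac{1}{\frac{1225}{4} - \sqrt{185}}$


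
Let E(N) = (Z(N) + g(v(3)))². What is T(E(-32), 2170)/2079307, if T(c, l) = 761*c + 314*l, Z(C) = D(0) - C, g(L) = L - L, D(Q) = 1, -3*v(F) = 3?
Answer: 1510109/2079307 ≈ 0.72626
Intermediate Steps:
v(F) = -1 (v(F) = -⅓*3 = -1)
g(L) = 0
Z(C) = 1 - C
E(N) = (1 - N)² (E(N) = ((1 - N) + 0)² = (1 - N)²)
T(c, l) = 314*l + 761*c
T(E(-32), 2170)/2079307 = (314*2170 + 761*(-1 - 32)²)/2079307 = (681380 + 761*(-33)²)*(1/2079307) = (681380 + 761*1089)*(1/2079307) = (681380 + 828729)*(1/2079307) = 1510109*(1/2079307) = 1510109/2079307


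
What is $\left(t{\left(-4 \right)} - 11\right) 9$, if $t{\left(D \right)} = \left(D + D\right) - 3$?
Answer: $-198$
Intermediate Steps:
$t{\left(D \right)} = -3 + 2 D$ ($t{\left(D \right)} = 2 D - 3 = -3 + 2 D$)
$\left(t{\left(-4 \right)} - 11\right) 9 = \left(\left(-3 + 2 \left(-4\right)\right) - 11\right) 9 = \left(\left(-3 - 8\right) - 11\right) 9 = \left(-11 - 11\right) 9 = \left(-22\right) 9 = -198$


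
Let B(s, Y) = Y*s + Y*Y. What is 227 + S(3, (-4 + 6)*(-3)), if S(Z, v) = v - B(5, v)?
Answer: 215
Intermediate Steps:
B(s, Y) = Y² + Y*s (B(s, Y) = Y*s + Y² = Y² + Y*s)
S(Z, v) = v - v*(5 + v) (S(Z, v) = v - v*(v + 5) = v - v*(5 + v))
227 + S(3, (-4 + 6)*(-3)) = 227 + ((-4 + 6)*(-3))*(-4 - (-4 + 6)*(-3)) = 227 + (2*(-3))*(-4 - 2*(-3)) = 227 - 6*(-4 - 1*(-6)) = 227 - 6*(-4 + 6) = 227 - 6*2 = 227 - 12 = 215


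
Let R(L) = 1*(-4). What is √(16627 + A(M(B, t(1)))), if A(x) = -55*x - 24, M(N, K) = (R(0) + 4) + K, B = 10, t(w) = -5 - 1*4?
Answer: √17098 ≈ 130.76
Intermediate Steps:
t(w) = -9 (t(w) = -5 - 4 = -9)
R(L) = -4
M(N, K) = K (M(N, K) = (-4 + 4) + K = 0 + K = K)
A(x) = -24 - 55*x
√(16627 + A(M(B, t(1)))) = √(16627 + (-24 - 55*(-9))) = √(16627 + (-24 + 495)) = √(16627 + 471) = √17098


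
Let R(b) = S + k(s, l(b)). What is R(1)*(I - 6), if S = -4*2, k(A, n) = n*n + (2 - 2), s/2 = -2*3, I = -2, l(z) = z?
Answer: 56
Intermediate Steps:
s = -12 (s = 2*(-2*3) = 2*(-6) = -12)
k(A, n) = n² (k(A, n) = n² + 0 = n²)
S = -8
R(b) = -8 + b²
R(1)*(I - 6) = (-8 + 1²)*(-2 - 6) = (-8 + 1)*(-8) = -7*(-8) = 56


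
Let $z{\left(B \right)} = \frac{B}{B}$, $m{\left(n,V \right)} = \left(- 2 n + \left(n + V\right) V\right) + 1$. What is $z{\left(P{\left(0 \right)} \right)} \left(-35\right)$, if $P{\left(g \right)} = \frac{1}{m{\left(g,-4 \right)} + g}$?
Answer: $-35$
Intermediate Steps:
$m{\left(n,V \right)} = 1 - 2 n + V \left(V + n\right)$ ($m{\left(n,V \right)} = \left(- 2 n + \left(V + n\right) V\right) + 1 = \left(- 2 n + V \left(V + n\right)\right) + 1 = 1 - 2 n + V \left(V + n\right)$)
$P{\left(g \right)} = \frac{1}{17 - 5 g}$ ($P{\left(g \right)} = \frac{1}{\left(1 + \left(-4\right)^{2} - 2 g - 4 g\right) + g} = \frac{1}{\left(1 + 16 - 2 g - 4 g\right) + g} = \frac{1}{\left(17 - 6 g\right) + g} = \frac{1}{17 - 5 g}$)
$z{\left(B \right)} = 1$
$z{\left(P{\left(0 \right)} \right)} \left(-35\right) = 1 \left(-35\right) = -35$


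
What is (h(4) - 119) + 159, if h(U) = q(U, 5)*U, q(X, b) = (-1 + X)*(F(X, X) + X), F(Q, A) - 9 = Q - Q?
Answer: 196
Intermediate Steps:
F(Q, A) = 9 (F(Q, A) = 9 + (Q - Q) = 9 + 0 = 9)
q(X, b) = (-1 + X)*(9 + X)
h(U) = U*(-9 + U**2 + 8*U) (h(U) = (-9 + U**2 + 8*U)*U = U*(-9 + U**2 + 8*U))
(h(4) - 119) + 159 = (4*(-9 + 4**2 + 8*4) - 119) + 159 = (4*(-9 + 16 + 32) - 119) + 159 = (4*39 - 119) + 159 = (156 - 119) + 159 = 37 + 159 = 196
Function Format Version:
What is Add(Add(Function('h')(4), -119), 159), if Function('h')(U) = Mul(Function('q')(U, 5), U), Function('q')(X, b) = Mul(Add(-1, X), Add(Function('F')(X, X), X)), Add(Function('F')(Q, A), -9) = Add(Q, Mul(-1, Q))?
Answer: 196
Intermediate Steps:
Function('F')(Q, A) = 9 (Function('F')(Q, A) = Add(9, Add(Q, Mul(-1, Q))) = Add(9, 0) = 9)
Function('q')(X, b) = Mul(Add(-1, X), Add(9, X))
Function('h')(U) = Mul(U, Add(-9, Pow(U, 2), Mul(8, U))) (Function('h')(U) = Mul(Add(-9, Pow(U, 2), Mul(8, U)), U) = Mul(U, Add(-9, Pow(U, 2), Mul(8, U))))
Add(Add(Function('h')(4), -119), 159) = Add(Add(Mul(4, Add(-9, Pow(4, 2), Mul(8, 4))), -119), 159) = Add(Add(Mul(4, Add(-9, 16, 32)), -119), 159) = Add(Add(Mul(4, 39), -119), 159) = Add(Add(156, -119), 159) = Add(37, 159) = 196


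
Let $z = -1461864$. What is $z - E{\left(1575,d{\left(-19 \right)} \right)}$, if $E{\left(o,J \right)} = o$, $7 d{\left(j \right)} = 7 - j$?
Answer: $-1463439$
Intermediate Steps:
$d{\left(j \right)} = 1 - \frac{j}{7}$ ($d{\left(j \right)} = \frac{7 - j}{7} = 1 - \frac{j}{7}$)
$z - E{\left(1575,d{\left(-19 \right)} \right)} = -1461864 - 1575 = -1463439$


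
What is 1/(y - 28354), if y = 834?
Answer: -1/27520 ≈ -3.6337e-5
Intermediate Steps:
1/(y - 28354) = 1/(834 - 28354) = 1/(-27520) = -1/27520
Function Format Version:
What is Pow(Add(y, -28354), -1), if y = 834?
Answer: Rational(-1, 27520) ≈ -3.6337e-5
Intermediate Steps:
Pow(Add(y, -28354), -1) = Pow(Add(834, -28354), -1) = Pow(-27520, -1) = Rational(-1, 27520)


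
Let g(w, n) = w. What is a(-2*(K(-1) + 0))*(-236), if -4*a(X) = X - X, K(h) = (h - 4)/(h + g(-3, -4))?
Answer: 0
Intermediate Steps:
K(h) = (-4 + h)/(-3 + h) (K(h) = (h - 4)/(h - 3) = (-4 + h)/(-3 + h))
a(X) = 0 (a(X) = -(X - X)/4 = -¼*0 = 0)
a(-2*(K(-1) + 0))*(-236) = 0*(-236) = 0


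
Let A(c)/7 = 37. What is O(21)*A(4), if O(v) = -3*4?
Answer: -3108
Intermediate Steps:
A(c) = 259 (A(c) = 7*37 = 259)
O(v) = -12
O(21)*A(4) = -12*259 = -3108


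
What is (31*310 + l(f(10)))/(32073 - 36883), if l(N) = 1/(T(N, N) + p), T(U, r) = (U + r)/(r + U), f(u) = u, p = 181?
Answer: -1749021/875420 ≈ -1.9979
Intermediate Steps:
T(U, r) = 1 (T(U, r) = (U + r)/(U + r) = 1)
l(N) = 1/182 (l(N) = 1/(1 + 181) = 1/182)
(31*310 + l(f(10)))/(32073 - 36883) = (31*310 + 1/182)/(32073 - 36883) = (9610 + 1/182)/(-4810) = (1749021/182)*(-1/4810) = -1749021/875420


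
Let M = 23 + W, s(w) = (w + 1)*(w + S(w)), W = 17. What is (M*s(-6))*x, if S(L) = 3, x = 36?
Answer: 21600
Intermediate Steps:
s(w) = (1 + w)*(3 + w) (s(w) = (w + 1)*(w + 3) = (1 + w)*(3 + w))
M = 40 (M = 23 + 17 = 40)
(M*s(-6))*x = (40*(3 + (-6)² + 4*(-6)))*36 = (40*(3 + 36 - 24))*36 = (40*15)*36 = 600*36 = 21600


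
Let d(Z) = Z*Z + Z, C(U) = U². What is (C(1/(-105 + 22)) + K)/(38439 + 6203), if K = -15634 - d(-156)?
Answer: -274278645/307538738 ≈ -0.89185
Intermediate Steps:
d(Z) = Z + Z² (d(Z) = Z² + Z = Z + Z²)
K = -39814 (K = -15634 - (-156)*(1 - 156) = -15634 - (-156)*(-155) = -15634 - 1*24180 = -15634 - 24180 = -39814)
(C(1/(-105 + 22)) + K)/(38439 + 6203) = ((1/(-105 + 22))² - 39814)/(38439 + 6203) = ((1/(-83))² - 39814)/44642 = ((-1/83)² - 39814)*(1/44642) = (1/6889 - 39814)*(1/44642) = -274278645/6889*1/44642 = -274278645/307538738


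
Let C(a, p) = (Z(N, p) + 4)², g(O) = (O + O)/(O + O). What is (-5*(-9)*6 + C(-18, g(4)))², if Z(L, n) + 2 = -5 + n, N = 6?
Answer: 75076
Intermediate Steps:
Z(L, n) = -7 + n (Z(L, n) = -2 + (-5 + n) = -7 + n)
g(O) = 1 (g(O) = (2*O)/((2*O)) = (2*O)*(1/(2*O)) = 1)
C(a, p) = (-3 + p)² (C(a, p) = ((-7 + p) + 4)² = (-3 + p)²)
(-5*(-9)*6 + C(-18, g(4)))² = (-5*(-9)*6 + (-3 + 1)²)² = (45*6 + (-2)²)² = (270 + 4)² = 274² = 75076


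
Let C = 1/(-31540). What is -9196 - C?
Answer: -290041839/31540 ≈ -9196.0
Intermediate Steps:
C = -1/31540 ≈ -3.1706e-5
-9196 - C = -9196 - 1*(-1/31540) = -9196 + 1/31540 = -290041839/31540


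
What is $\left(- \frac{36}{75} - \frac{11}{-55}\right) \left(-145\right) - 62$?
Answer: $- \frac{107}{5} \approx -21.4$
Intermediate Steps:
$\left(- \frac{36}{75} - \frac{11}{-55}\right) \left(-145\right) - 62 = \left(\left(-36\right) \frac{1}{75} - - \frac{1}{5}\right) \left(-145\right) - 62 = \left(- \frac{12}{25} + \frac{1}{5}\right) \left(-145\right) - 62 = \left(- \frac{7}{25}\right) \left(-145\right) - 62 = \frac{203}{5} - 62 = - \frac{107}{5}$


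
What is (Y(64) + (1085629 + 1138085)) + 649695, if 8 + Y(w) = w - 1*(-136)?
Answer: 2873601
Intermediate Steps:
Y(w) = 128 + w (Y(w) = -8 + (w - 1*(-136)) = -8 + (w + 136) = -8 + (136 + w) = 128 + w)
(Y(64) + (1085629 + 1138085)) + 649695 = ((128 + 64) + (1085629 + 1138085)) + 649695 = (192 + 2223714) + 649695 = 2223906 + 649695 = 2873601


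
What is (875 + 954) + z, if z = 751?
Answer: 2580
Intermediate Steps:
(875 + 954) + z = (875 + 954) + 751 = 1829 + 751 = 2580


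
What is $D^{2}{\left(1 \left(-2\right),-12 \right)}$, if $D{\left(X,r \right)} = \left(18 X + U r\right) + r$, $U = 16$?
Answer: $57600$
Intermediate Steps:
$D{\left(X,r \right)} = 17 r + 18 X$ ($D{\left(X,r \right)} = \left(18 X + 16 r\right) + r = \left(16 r + 18 X\right) + r = 17 r + 18 X$)
$D^{2}{\left(1 \left(-2\right),-12 \right)} = \left(17 \left(-12\right) + 18 \cdot 1 \left(-2\right)\right)^{2} = \left(-204 + 18 \left(-2\right)\right)^{2} = \left(-204 - 36\right)^{2} = \left(-240\right)^{2} = 57600$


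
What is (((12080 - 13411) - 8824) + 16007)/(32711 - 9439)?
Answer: 1463/5818 ≈ 0.25146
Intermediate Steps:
(((12080 - 13411) - 8824) + 16007)/(32711 - 9439) = ((-1331 - 8824) + 16007)/23272 = (-10155 + 16007)*(1/23272) = 5852*(1/23272) = 1463/5818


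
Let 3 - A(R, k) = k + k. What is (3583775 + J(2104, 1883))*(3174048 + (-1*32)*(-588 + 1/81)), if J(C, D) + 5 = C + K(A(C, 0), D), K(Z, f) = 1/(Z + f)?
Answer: 291508248941838080/25461 ≈ 1.1449e+13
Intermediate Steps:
A(R, k) = 3 - 2*k (A(R, k) = 3 - (k + k) = 3 - 2*k)
J(C, D) = -5 + C + 1/(3 + D) (J(C, D) = -5 + (C + 1/((3 - 2*0) + D)) = -5 + (C + 1/((3 + 0) + D)) = -5 + (C + 1/(3 + D)) = -5 + C + 1/(3 + D))
(3583775 + J(2104, 1883))*(3174048 + (-1*32)*(-588 + 1/81)) = (3583775 + (1 + (-5 + 2104)*(3 + 1883))/(3 + 1883))*(3174048 + (-1*32)*(-588 + 1/81)) = (3583775 + (1 + 2099*1886)/1886)*(3174048 - 32*(-588 + 1/81)) = (3583775 + (1 + 3958714)/1886)*(3174048 - 32*(-47627/81)) = (3583775 + (1/1886)*3958715)*(3174048 + 1524064/81) = (3583775 + 3958715/1886)*(258621952/81) = (6762958365/1886)*(258621952/81) = 291508248941838080/25461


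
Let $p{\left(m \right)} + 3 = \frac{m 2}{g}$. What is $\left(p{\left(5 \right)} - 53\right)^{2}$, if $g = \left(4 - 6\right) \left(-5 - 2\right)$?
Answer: $\frac{149769}{49} \approx 3056.5$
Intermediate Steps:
$g = 14$ ($g = \left(-2\right) \left(-7\right) = 14$)
$p{\left(m \right)} = -3 + \frac{m}{7}$ ($p{\left(m \right)} = -3 + \frac{m 2}{14} = -3 + 2 m \frac{1}{14} = -3 + \frac{m}{7}$)
$\left(p{\left(5 \right)} - 53\right)^{2} = \left(\left(-3 + \frac{1}{7} \cdot 5\right) - 53\right)^{2} = \left(\left(-3 + \frac{5}{7}\right) - 53\right)^{2} = \left(- \frac{16}{7} - 53\right)^{2} = \left(- \frac{387}{7}\right)^{2} = \frac{149769}{49}$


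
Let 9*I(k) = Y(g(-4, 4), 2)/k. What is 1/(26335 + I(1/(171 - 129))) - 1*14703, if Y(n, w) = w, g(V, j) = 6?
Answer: -1162022196/79033 ≈ -14703.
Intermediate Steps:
I(k) = 2/(9*k) (I(k) = (2/k)/9 = 2/(9*k))
1/(26335 + I(1/(171 - 129))) - 1*14703 = 1/(26335 + 2/(9*(1/(171 - 129)))) - 1*14703 = 1/(26335 + 2/(9*(1/42))) - 14703 = 1/(26335 + (2/9)*42) - 14703 = 1/(26335 + 28/3) - 14703 = 1/(79033/3) - 14703 = 3/79033 - 14703 = -1162022196/79033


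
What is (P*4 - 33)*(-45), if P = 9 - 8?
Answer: 1305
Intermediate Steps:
P = 1
(P*4 - 33)*(-45) = (1*4 - 33)*(-45) = (4 - 33)*(-45) = -29*(-45) = 1305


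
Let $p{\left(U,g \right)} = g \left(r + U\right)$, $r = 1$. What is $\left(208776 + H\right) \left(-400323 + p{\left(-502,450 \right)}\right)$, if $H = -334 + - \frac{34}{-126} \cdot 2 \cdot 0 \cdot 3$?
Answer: $-130437375666$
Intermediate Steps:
$p{\left(U,g \right)} = g \left(1 + U\right)$
$H = -334$ ($H = -334 + \left(-34\right) \left(- \frac{1}{126}\right) 0 \cdot 3 = -334 + \frac{17}{63} \cdot 0 = -334 + 0 = -334$)
$\left(208776 + H\right) \left(-400323 + p{\left(-502,450 \right)}\right) = \left(208776 - 334\right) \left(-400323 + 450 \left(1 - 502\right)\right) = 208442 \left(-400323 + 450 \left(-501\right)\right) = 208442 \left(-400323 - 225450\right) = 208442 \left(-625773\right) = -130437375666$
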